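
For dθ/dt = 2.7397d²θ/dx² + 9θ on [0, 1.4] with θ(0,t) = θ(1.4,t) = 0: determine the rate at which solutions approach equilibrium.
Eigenvalues: λₙ = 2.7397n²π²/1.4² - 9.
First three modes:
  n=1: λ₁ = 2.7397π²/1.4² - 9 ≈ 4.796
  n=2: λ₂ = 10.9588π²/1.4² - 9 ≈ 46.183
  n=3: λ₃ = 24.6573π²/1.4² - 9 ≈ 115.162
Since 2.7397π²/1.4² ≈ 13.796 > 9, all λₙ > 0.
The n=1 mode decays slowest → dominates as t → ∞.
Asymptotic: θ ~ c₁ sin(πx/1.4) e^{-λ₁t} with decay rate λ₁ ≈ 4.796.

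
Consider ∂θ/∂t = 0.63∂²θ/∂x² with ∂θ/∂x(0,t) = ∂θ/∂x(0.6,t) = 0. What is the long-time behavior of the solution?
As t → ∞, θ → constant (steady state). Heat is conserved (no flux at boundaries); solution approaches the spatial average.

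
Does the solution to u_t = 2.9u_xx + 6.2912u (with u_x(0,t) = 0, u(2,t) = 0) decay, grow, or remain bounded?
u grows unboundedly. Reaction dominates diffusion (r=6.2912 > κπ²/(4L²)≈1.79); solution grows exponentially.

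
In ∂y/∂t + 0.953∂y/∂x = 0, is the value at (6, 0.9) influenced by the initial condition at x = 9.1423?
No. Only data at x = 5.1423 affects (6, 0.9). Advection has one-way propagation along characteristics.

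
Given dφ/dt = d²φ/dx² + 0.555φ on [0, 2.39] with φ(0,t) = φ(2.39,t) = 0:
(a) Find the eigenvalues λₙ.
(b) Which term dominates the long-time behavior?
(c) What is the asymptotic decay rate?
Eigenvalues: λₙ = n²π²/2.39² - 0.555.
First three modes:
  n=1: λ₁ = π²/2.39² - 0.555 ≈ 1.173
  n=2: λ₂ = 4π²/2.39² - 0.555 ≈ 6.356
  n=3: λ₃ = 9π²/2.39² - 0.555 ≈ 14.996
Since π²/2.39² ≈ 1.728 > 0.555, all λₙ > 0.
The n=1 mode decays slowest → dominates as t → ∞.
Asymptotic: φ ~ c₁ sin(πx/2.39) e^{-λ₁t} with decay rate λ₁ ≈ 1.173.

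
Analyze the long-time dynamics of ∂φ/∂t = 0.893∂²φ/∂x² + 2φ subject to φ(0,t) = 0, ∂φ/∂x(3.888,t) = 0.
Long-time behavior: φ grows unboundedly. Reaction dominates diffusion (r=2 > κπ²/(4L²)≈0.15); solution grows exponentially.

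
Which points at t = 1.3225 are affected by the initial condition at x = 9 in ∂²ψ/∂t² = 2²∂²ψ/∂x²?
Domain of influence: [6.355, 11.645]. Data at x = 9 spreads outward at speed 2.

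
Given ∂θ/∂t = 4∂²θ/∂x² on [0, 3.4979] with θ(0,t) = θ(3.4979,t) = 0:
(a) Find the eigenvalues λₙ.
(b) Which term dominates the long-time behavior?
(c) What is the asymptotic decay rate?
Eigenvalues: λₙ = 4n²π²/3.4979².
First three modes:
  n=1: λ₁ = 4π²/3.4979² ≈ 3.227
  n=2: λ₂ = 16π²/3.4979² ≈ 12.906 (4× faster decay)
  n=3: λ₃ = 36π²/3.4979² ≈ 29.039 (9× faster decay)
As t → ∞, higher modes decay exponentially faster. The n=1 mode dominates: θ ~ c₁ sin(πx/3.4979) e^{-λ₁t}.
Decay rate: λ₁ = 4π²/3.4979² ≈ 3.227.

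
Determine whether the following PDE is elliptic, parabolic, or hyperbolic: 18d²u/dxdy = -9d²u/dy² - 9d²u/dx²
Rewriting in standard form: 9d²u/dx² + 18d²u/dxdy + 9d²u/dy² = 0. Coefficients: A = 9, B = 18, C = 9. B² - 4AC = 0, which is zero, so the equation is parabolic.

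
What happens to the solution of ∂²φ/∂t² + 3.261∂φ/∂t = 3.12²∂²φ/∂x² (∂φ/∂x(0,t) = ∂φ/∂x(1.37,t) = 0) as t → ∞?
φ → constant (steady state). Damping (γ=3.261) dissipates the nonconstant modes; with Neumann BCs the spatial average obeys M''+γM'=0 and tends to a finite limit.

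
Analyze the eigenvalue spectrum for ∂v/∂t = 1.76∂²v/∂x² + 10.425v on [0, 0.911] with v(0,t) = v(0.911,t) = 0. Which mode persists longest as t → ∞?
Eigenvalues: λₙ = 1.76n²π²/0.911² - 10.425.
First three modes:
  n=1: λ₁ = 1.76π²/0.911² - 10.425 ≈ 10.505
  n=2: λ₂ = 7.04π²/0.911² - 10.425 ≈ 73.296
  n=3: λ₃ = 15.84π²/0.911² - 10.425 ≈ 177.948
Since 1.76π²/0.911² ≈ 20.93 > 10.425, all λₙ > 0.
The n=1 mode decays slowest → dominates as t → ∞.
Asymptotic: v ~ c₁ sin(πx/0.911) e^{-λ₁t} with decay rate λ₁ ≈ 10.505.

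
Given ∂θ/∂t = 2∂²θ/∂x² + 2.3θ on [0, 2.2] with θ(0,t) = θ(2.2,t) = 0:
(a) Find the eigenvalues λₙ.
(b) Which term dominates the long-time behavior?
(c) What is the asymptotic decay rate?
Eigenvalues: λₙ = 2n²π²/2.2² - 2.3.
First three modes:
  n=1: λ₁ = 2π²/2.2² - 2.3 ≈ 1.778
  n=2: λ₂ = 8π²/2.2² - 2.3 ≈ 14.013
  n=3: λ₃ = 18π²/2.2² - 2.3 ≈ 34.405
Since 2π²/2.2² ≈ 4.078 > 2.3, all λₙ > 0.
The n=1 mode decays slowest → dominates as t → ∞.
Asymptotic: θ ~ c₁ sin(πx/2.2) e^{-λ₁t} with decay rate λ₁ ≈ 1.778.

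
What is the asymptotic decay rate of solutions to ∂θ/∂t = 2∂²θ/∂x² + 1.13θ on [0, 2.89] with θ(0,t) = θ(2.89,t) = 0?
Eigenvalues: λₙ = 2n²π²/2.89² - 1.13.
First three modes:
  n=1: λ₁ = 2π²/2.89² - 1.13 ≈ 1.233
  n=2: λ₂ = 8π²/2.89² - 1.13 ≈ 8.324
  n=3: λ₃ = 18π²/2.89² - 1.13 ≈ 20.14
Since 2π²/2.89² ≈ 2.363 > 1.13, all λₙ > 0.
The n=1 mode decays slowest → dominates as t → ∞.
Asymptotic: θ ~ c₁ sin(πx/2.89) e^{-λ₁t} with decay rate λ₁ ≈ 1.233.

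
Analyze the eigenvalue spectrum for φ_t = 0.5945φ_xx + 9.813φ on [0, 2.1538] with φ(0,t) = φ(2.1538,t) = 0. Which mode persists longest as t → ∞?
Eigenvalues: λₙ = 0.5945n²π²/2.1538² - 9.813.
First three modes:
  n=1: λ₁ = 0.5945π²/2.1538² - 9.813 ≈ -8.548
  n=2: λ₂ = 2.378π²/2.1538² - 9.813 ≈ -4.754
  n=3: λ₃ = 5.3505π²/2.1538² - 9.813 ≈ 1.571
Since 0.5945π²/2.1538² ≈ 1.265 < 9.813, λ₁ < 0.
The n=1 mode grows fastest (−λₙ is largest for n=1) → dominates.
Asymptotic: φ ~ c₁ sin(πx/2.1538) e^{8.548t} (exponential growth at rate −λ₁ ≈ 8.548).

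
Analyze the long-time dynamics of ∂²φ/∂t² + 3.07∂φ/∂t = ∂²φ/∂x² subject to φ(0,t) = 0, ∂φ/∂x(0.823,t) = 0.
Long-time behavior: φ → 0. Damping (γ=3.07) dissipates energy; oscillations decay exponentially.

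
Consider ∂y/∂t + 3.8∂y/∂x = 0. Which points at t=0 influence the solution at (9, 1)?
A single point: x = 5.2. The characteristic through (9, 1) is x - 3.8t = const, so x = 9 - 3.8·1 = 5.2.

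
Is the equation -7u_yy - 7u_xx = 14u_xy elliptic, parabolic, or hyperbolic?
Rewriting in standard form: -7u_xx - 14u_xy - 7u_yy = 0. Computing B² - 4AC with A = -7, B = -14, C = -7: discriminant = 0 (zero). Answer: parabolic.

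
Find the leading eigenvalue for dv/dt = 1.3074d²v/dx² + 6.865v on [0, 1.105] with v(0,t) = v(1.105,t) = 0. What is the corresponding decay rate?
Eigenvalues: λₙ = 1.3074n²π²/1.105² - 6.865.
First three modes:
  n=1: λ₁ = 1.3074π²/1.105² - 6.865 ≈ 3.703
  n=2: λ₂ = 5.2296π²/1.105² - 6.865 ≈ 35.406
  n=3: λ₃ = 11.7666π²/1.105² - 6.865 ≈ 88.245
Since 1.3074π²/1.105² ≈ 10.568 > 6.865, all λₙ > 0.
The n=1 mode decays slowest → dominates as t → ∞.
Asymptotic: v ~ c₁ sin(πx/1.105) e^{-λ₁t} with decay rate λ₁ ≈ 3.703.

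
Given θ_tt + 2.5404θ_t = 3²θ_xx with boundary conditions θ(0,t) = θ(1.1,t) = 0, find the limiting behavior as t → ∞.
θ → 0. Damping (γ=2.5404) dissipates energy; oscillations decay exponentially.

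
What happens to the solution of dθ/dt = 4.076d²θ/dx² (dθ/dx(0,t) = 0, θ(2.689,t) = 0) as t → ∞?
θ → 0. Heat escapes through the Dirichlet boundary.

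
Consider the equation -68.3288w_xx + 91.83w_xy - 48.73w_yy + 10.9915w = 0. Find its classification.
Elliptic. (A = -68.3288, B = 91.83, C = -48.73 gives B² - 4AC = -4885.900796.)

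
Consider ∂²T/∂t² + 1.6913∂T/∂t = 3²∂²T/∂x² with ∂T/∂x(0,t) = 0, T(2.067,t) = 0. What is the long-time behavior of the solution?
As t → ∞, T → 0. Damping (γ=1.6913) dissipates energy; oscillations decay exponentially.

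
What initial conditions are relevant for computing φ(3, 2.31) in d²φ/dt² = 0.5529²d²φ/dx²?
Domain of dependence: [1.722801, 4.277199]. Signals travel at speed 0.5529, so data within |x - 3| ≤ 0.5529·2.31 = 1.277199 can reach the point.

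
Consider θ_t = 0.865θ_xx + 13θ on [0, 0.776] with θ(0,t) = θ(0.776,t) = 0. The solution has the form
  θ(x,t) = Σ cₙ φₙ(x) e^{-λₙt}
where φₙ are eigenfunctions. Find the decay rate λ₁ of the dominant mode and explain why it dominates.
Eigenvalues: λₙ = 0.865n²π²/0.776² - 13.
First three modes:
  n=1: λ₁ = 0.865π²/0.776² - 13 ≈ 1.177
  n=2: λ₂ = 3.46π²/0.776² - 13 ≈ 43.709
  n=3: λ₃ = 7.785π²/0.776² - 13 ≈ 114.595
Since 0.865π²/0.776² ≈ 14.177 > 13, all λₙ > 0.
The n=1 mode decays slowest → dominates as t → ∞.
Asymptotic: θ ~ c₁ sin(πx/0.776) e^{-λ₁t} with decay rate λ₁ ≈ 1.177.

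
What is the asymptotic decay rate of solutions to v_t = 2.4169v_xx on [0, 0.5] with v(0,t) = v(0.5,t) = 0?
Eigenvalues: λₙ = 2.4169n²π²/0.5².
First three modes:
  n=1: λ₁ = 2.4169π²/0.5² ≈ 95.415
  n=2: λ₂ = 9.6676π²/0.5² ≈ 381.662 (4× faster decay)
  n=3: λ₃ = 21.7521π²/0.5² ≈ 858.738 (9× faster decay)
As t → ∞, higher modes decay exponentially faster. The n=1 mode dominates: v ~ c₁ sin(πx/0.5) e^{-λ₁t}.
Decay rate: λ₁ = 2.4169π²/0.5² ≈ 95.415.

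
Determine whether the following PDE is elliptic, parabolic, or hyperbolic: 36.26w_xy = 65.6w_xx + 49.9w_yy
Rewriting in standard form: -65.6w_xx + 36.26w_xy - 49.9w_yy = 0. Coefficients: A = -65.6, B = 36.26, C = -49.9. B² - 4AC = -11778.9724, which is negative, so the equation is elliptic.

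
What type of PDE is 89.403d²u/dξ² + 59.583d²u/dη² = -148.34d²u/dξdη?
Rewriting in standard form: 89.403d²u/dξ² + 148.34d²u/dξdη + 59.583d²u/dη² = 0. With A = 89.403, B = 148.34, C = 59.583, the discriminant is 697.159804. This is a hyperbolic PDE.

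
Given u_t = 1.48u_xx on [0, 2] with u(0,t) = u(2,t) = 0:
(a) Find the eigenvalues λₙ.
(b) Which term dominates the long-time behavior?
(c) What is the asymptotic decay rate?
Eigenvalues: λₙ = 1.48n²π²/2².
First three modes:
  n=1: λ₁ = 1.48π²/2² ≈ 3.652
  n=2: λ₂ = 5.92π²/2² ≈ 14.607 (4× faster decay)
  n=3: λ₃ = 13.32π²/2² ≈ 32.866 (9× faster decay)
As t → ∞, higher modes decay exponentially faster. The n=1 mode dominates: u ~ c₁ sin(πx/2) e^{-λ₁t}.
Decay rate: λ₁ = 1.48π²/2² ≈ 3.652.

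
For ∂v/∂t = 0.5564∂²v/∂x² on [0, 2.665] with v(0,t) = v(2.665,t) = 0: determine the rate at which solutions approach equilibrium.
Eigenvalues: λₙ = 0.5564n²π²/2.665².
First three modes:
  n=1: λ₁ = 0.5564π²/2.665² ≈ 0.773
  n=2: λ₂ = 2.2256π²/2.665² ≈ 3.093 (4× faster decay)
  n=3: λ₃ = 5.0076π²/2.665² ≈ 6.959 (9× faster decay)
As t → ∞, higher modes decay exponentially faster. The n=1 mode dominates: v ~ c₁ sin(πx/2.665) e^{-λ₁t}.
Decay rate: λ₁ = 0.5564π²/2.665² ≈ 0.773.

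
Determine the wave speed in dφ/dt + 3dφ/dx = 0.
Speed = 3. Information travels along x - 3t = const (rightward).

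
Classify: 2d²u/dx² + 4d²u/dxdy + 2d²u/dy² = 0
Parabolic (discriminant = 0).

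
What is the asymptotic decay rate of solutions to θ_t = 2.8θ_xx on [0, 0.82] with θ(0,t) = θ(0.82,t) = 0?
Eigenvalues: λₙ = 2.8n²π²/0.82².
First three modes:
  n=1: λ₁ = 2.8π²/0.82² ≈ 41.099
  n=2: λ₂ = 11.2π²/0.82² ≈ 164.396 (4× faster decay)
  n=3: λ₃ = 25.2π²/0.82² ≈ 369.89 (9× faster decay)
As t → ∞, higher modes decay exponentially faster. The n=1 mode dominates: θ ~ c₁ sin(πx/0.82) e^{-λ₁t}.
Decay rate: λ₁ = 2.8π²/0.82² ≈ 41.099.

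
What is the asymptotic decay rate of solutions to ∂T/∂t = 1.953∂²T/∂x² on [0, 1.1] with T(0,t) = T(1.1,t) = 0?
Eigenvalues: λₙ = 1.953n²π²/1.1².
First three modes:
  n=1: λ₁ = 1.953π²/1.1² ≈ 15.93
  n=2: λ₂ = 7.812π²/1.1² ≈ 63.72 (4× faster decay)
  n=3: λ₃ = 17.577π²/1.1² ≈ 143.37 (9× faster decay)
As t → ∞, higher modes decay exponentially faster. The n=1 mode dominates: T ~ c₁ sin(πx/1.1) e^{-λ₁t}.
Decay rate: λ₁ = 1.953π²/1.1² ≈ 15.93.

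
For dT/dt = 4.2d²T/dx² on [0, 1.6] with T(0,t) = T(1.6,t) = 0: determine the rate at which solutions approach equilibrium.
Eigenvalues: λₙ = 4.2n²π²/1.6².
First three modes:
  n=1: λ₁ = 4.2π²/1.6² ≈ 16.192
  n=2: λ₂ = 16.8π²/1.6² ≈ 64.769 (4× faster decay)
  n=3: λ₃ = 37.8π²/1.6² ≈ 145.731 (9× faster decay)
As t → ∞, higher modes decay exponentially faster. The n=1 mode dominates: T ~ c₁ sin(πx/1.6) e^{-λ₁t}.
Decay rate: λ₁ = 4.2π²/1.6² ≈ 16.192.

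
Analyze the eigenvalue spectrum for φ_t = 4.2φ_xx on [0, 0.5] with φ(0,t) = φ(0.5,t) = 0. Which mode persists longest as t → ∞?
Eigenvalues: λₙ = 4.2n²π²/0.5².
First three modes:
  n=1: λ₁ = 4.2π²/0.5² ≈ 165.809
  n=2: λ₂ = 16.8π²/0.5² ≈ 663.237 (4× faster decay)
  n=3: λ₃ = 37.8π²/0.5² ≈ 1492.284 (9× faster decay)
As t → ∞, higher modes decay exponentially faster. The n=1 mode dominates: φ ~ c₁ sin(πx/0.5) e^{-λ₁t}.
Decay rate: λ₁ = 4.2π²/0.5² ≈ 165.809.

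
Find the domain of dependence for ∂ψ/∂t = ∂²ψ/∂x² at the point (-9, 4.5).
The entire real line. The heat equation has infinite propagation speed: any initial disturbance instantly affects all points (though exponentially small far away).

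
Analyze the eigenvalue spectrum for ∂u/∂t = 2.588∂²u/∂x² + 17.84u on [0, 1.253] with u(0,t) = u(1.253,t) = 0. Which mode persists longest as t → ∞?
Eigenvalues: λₙ = 2.588n²π²/1.253² - 17.84.
First three modes:
  n=1: λ₁ = 2.588π²/1.253² - 17.84 ≈ -1.571
  n=2: λ₂ = 10.352π²/1.253² - 17.84 ≈ 47.236
  n=3: λ₃ = 23.292π²/1.253² - 17.84 ≈ 128.581
Since 2.588π²/1.253² ≈ 16.269 < 17.84, λ₁ < 0.
The n=1 mode grows fastest (−λₙ is largest for n=1) → dominates.
Asymptotic: u ~ c₁ sin(πx/1.253) e^{1.571t} (exponential growth at rate −λ₁ ≈ 1.571).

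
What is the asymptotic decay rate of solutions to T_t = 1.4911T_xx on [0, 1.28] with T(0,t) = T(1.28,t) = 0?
Eigenvalues: λₙ = 1.4911n²π²/1.28².
First three modes:
  n=1: λ₁ = 1.4911π²/1.28² ≈ 8.982
  n=2: λ₂ = 5.9644π²/1.28² ≈ 35.929 (4× faster decay)
  n=3: λ₃ = 13.4199π²/1.28² ≈ 80.841 (9× faster decay)
As t → ∞, higher modes decay exponentially faster. The n=1 mode dominates: T ~ c₁ sin(πx/1.28) e^{-λ₁t}.
Decay rate: λ₁ = 1.4911π²/1.28² ≈ 8.982.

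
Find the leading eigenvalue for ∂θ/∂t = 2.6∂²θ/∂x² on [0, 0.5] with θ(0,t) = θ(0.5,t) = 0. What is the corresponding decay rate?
Eigenvalues: λₙ = 2.6n²π²/0.5².
First three modes:
  n=1: λ₁ = 2.6π²/0.5² ≈ 102.644
  n=2: λ₂ = 10.4π²/0.5² ≈ 410.576 (4× faster decay)
  n=3: λ₃ = 23.4π²/0.5² ≈ 923.795 (9× faster decay)
As t → ∞, higher modes decay exponentially faster. The n=1 mode dominates: θ ~ c₁ sin(πx/0.5) e^{-λ₁t}.
Decay rate: λ₁ = 2.6π²/0.5² ≈ 102.644.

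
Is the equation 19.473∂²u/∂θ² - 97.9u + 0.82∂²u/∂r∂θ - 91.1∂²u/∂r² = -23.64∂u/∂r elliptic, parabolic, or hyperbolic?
Rewriting in standard form: -91.1∂²u/∂r² + 0.82∂²u/∂r∂θ + 19.473∂²u/∂θ² + 23.64∂u/∂r - 97.9u = 0. Computing B² - 4AC with A = -91.1, B = 0.82, C = 19.473: discriminant = 7096.6336 (positive). Answer: hyperbolic.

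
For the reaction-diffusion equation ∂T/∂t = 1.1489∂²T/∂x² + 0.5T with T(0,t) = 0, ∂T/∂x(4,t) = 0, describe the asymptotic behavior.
T grows unboundedly. Reaction dominates diffusion (r=0.5 > κπ²/(4L²)≈0.18); solution grows exponentially.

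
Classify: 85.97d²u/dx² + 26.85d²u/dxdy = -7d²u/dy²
Rewriting in standard form: 85.97d²u/dx² + 26.85d²u/dxdy + 7d²u/dy² = 0. Elliptic (discriminant = -1686.2375).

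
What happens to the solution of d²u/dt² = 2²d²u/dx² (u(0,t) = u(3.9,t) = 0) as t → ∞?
u oscillates (no decay). Energy is conserved; the solution oscillates indefinitely as standing waves.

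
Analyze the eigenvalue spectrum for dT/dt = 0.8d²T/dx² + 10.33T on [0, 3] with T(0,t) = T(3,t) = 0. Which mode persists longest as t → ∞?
Eigenvalues: λₙ = 0.8n²π²/3² - 10.33.
First three modes:
  n=1: λ₁ = 0.8π²/3² - 10.33 ≈ -9.453
  n=2: λ₂ = 3.2π²/3² - 10.33 ≈ -6.821
  n=3: λ₃ = 7.2π²/3² - 10.33 ≈ -2.434
Since 0.8π²/3² ≈ 0.877 < 10.33, λ₁ < 0.
The n=1 mode grows fastest (−λₙ is largest for n=1) → dominates.
Asymptotic: T ~ c₁ sin(πx/3) e^{9.453t} (exponential growth at rate −λ₁ ≈ 9.453).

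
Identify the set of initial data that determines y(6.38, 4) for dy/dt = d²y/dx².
The entire real line. The heat equation has infinite propagation speed: any initial disturbance instantly affects all points (though exponentially small far away).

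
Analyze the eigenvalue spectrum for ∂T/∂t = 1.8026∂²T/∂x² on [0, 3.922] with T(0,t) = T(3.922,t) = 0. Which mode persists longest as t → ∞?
Eigenvalues: λₙ = 1.8026n²π²/3.922².
First three modes:
  n=1: λ₁ = 1.8026π²/3.922² ≈ 1.157
  n=2: λ₂ = 7.2104π²/3.922² ≈ 4.626 (4× faster decay)
  n=3: λ₃ = 16.2234π²/3.922² ≈ 10.409 (9× faster decay)
As t → ∞, higher modes decay exponentially faster. The n=1 mode dominates: T ~ c₁ sin(πx/3.922) e^{-λ₁t}.
Decay rate: λ₁ = 1.8026π²/3.922² ≈ 1.157.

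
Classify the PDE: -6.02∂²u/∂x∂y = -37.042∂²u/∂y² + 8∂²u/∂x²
Rewriting in standard form: -8∂²u/∂x² - 6.02∂²u/∂x∂y + 37.042∂²u/∂y² = 0. A = -8, B = -6.02, C = 37.042. Discriminant B² - 4AC = 1221.5844. Since 1221.5844 > 0, hyperbolic.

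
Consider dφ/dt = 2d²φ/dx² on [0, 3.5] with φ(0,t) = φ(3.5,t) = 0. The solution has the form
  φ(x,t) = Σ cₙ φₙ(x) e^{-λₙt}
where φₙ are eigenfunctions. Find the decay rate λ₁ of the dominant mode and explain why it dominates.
Eigenvalues: λₙ = 2n²π²/3.5².
First three modes:
  n=1: λ₁ = 2π²/3.5² ≈ 1.611
  n=2: λ₂ = 8π²/3.5² ≈ 6.445 (4× faster decay)
  n=3: λ₃ = 18π²/3.5² ≈ 14.502 (9× faster decay)
As t → ∞, higher modes decay exponentially faster. The n=1 mode dominates: φ ~ c₁ sin(πx/3.5) e^{-λ₁t}.
Decay rate: λ₁ = 2π²/3.5² ≈ 1.611.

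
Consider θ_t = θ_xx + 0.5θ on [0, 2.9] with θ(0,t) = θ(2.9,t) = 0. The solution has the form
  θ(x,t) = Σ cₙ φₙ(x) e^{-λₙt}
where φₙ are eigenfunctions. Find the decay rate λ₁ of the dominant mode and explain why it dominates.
Eigenvalues: λₙ = n²π²/2.9² - 0.5.
First three modes:
  n=1: λ₁ = π²/2.9² - 0.5 ≈ 0.674
  n=2: λ₂ = 4π²/2.9² - 0.5 ≈ 4.194
  n=3: λ₃ = 9π²/2.9² - 0.5 ≈ 10.062
Since π²/2.9² ≈ 1.174 > 0.5, all λₙ > 0.
The n=1 mode decays slowest → dominates as t → ∞.
Asymptotic: θ ~ c₁ sin(πx/2.9) e^{-λ₁t} with decay rate λ₁ ≈ 0.674.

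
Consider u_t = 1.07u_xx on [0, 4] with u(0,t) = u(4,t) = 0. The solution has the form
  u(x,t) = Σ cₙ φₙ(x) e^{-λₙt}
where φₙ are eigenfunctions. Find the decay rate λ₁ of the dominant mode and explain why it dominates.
Eigenvalues: λₙ = 1.07n²π²/4².
First three modes:
  n=1: λ₁ = 1.07π²/4² ≈ 0.66
  n=2: λ₂ = 4.28π²/4² ≈ 2.64 (4× faster decay)
  n=3: λ₃ = 9.63π²/4² ≈ 5.94 (9× faster decay)
As t → ∞, higher modes decay exponentially faster. The n=1 mode dominates: u ~ c₁ sin(πx/4) e^{-λ₁t}.
Decay rate: λ₁ = 1.07π²/4² ≈ 0.66.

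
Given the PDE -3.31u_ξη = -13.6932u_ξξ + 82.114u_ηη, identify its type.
Rewriting in standard form: 13.6932u_ξξ - 3.31u_ξη - 82.114u_ηη = 0. The second-order coefficients are A = 13.6932, B = -3.31, C = -82.114. Since B² - 4AC = 4508.5697992 > 0, this is a hyperbolic PDE.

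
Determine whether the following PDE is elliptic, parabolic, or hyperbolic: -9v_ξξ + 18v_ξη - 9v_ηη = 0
Coefficients: A = -9, B = 18, C = -9. B² - 4AC = 0, which is zero, so the equation is parabolic.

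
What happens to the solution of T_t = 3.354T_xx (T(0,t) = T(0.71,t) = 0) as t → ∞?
T → 0. Heat diffuses out through both boundaries.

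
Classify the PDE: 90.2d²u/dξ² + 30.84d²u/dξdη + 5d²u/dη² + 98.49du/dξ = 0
A = 90.2, B = 30.84, C = 5. Discriminant B² - 4AC = -852.8944. Since -852.8944 < 0, elliptic.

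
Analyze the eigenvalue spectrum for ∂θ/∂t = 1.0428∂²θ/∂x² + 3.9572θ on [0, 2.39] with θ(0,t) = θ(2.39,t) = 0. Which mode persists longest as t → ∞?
Eigenvalues: λₙ = 1.0428n²π²/2.39² - 3.9572.
First three modes:
  n=1: λ₁ = 1.0428π²/2.39² - 3.9572 ≈ -2.155
  n=2: λ₂ = 4.1712π²/2.39² - 3.9572 ≈ 3.25
  n=3: λ₃ = 9.3852π²/2.39² - 3.9572 ≈ 12.259
Since 1.0428π²/2.39² ≈ 1.802 < 3.9572, λ₁ < 0.
The n=1 mode grows fastest (−λₙ is largest for n=1) → dominates.
Asymptotic: θ ~ c₁ sin(πx/2.39) e^{2.155t} (exponential growth at rate −λ₁ ≈ 2.155).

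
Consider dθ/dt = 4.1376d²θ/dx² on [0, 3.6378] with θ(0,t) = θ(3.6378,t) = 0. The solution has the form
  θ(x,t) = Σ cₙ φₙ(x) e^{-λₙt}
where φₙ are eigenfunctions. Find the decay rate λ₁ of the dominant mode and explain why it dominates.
Eigenvalues: λₙ = 4.1376n²π²/3.6378².
First three modes:
  n=1: λ₁ = 4.1376π²/3.6378² ≈ 3.086
  n=2: λ₂ = 16.5504π²/3.6378² ≈ 12.343 (4× faster decay)
  n=3: λ₃ = 37.2384π²/3.6378² ≈ 27.772 (9× faster decay)
As t → ∞, higher modes decay exponentially faster. The n=1 mode dominates: θ ~ c₁ sin(πx/3.6378) e^{-λ₁t}.
Decay rate: λ₁ = 4.1376π²/3.6378² ≈ 3.086.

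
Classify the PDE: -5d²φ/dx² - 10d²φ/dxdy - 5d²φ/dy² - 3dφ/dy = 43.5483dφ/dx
Rewriting in standard form: -5d²φ/dx² - 10d²φ/dxdy - 5d²φ/dy² - 43.5483dφ/dx - 3dφ/dy = 0. A = -5, B = -10, C = -5. Discriminant B² - 4AC = 0. Since 0 = 0, parabolic.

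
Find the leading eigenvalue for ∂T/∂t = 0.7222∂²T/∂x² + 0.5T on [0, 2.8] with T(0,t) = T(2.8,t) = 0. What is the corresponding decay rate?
Eigenvalues: λₙ = 0.7222n²π²/2.8² - 0.5.
First three modes:
  n=1: λ₁ = 0.7222π²/2.8² - 0.5 ≈ 0.409
  n=2: λ₂ = 2.8888π²/2.8² - 0.5 ≈ 3.137
  n=3: λ₃ = 6.4998π²/2.8² - 0.5 ≈ 7.682
Since 0.7222π²/2.8² ≈ 0.909 > 0.5, all λₙ > 0.
The n=1 mode decays slowest → dominates as t → ∞.
Asymptotic: T ~ c₁ sin(πx/2.8) e^{-λ₁t} with decay rate λ₁ ≈ 0.409.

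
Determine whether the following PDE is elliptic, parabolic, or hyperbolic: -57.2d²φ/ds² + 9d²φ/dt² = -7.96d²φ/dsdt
Rewriting in standard form: -57.2d²φ/ds² + 7.96d²φ/dsdt + 9d²φ/dt² = 0. Coefficients: A = -57.2, B = 7.96, C = 9. B² - 4AC = 2122.5616, which is positive, so the equation is hyperbolic.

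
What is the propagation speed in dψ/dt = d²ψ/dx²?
Infinite. The heat equation is parabolic, not hyperbolic, so disturbances propagate instantly.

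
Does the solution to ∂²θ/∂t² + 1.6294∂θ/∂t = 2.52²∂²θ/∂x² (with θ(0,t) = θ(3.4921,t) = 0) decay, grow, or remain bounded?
θ → 0. Damping (γ=1.6294) dissipates energy; oscillations decay exponentially.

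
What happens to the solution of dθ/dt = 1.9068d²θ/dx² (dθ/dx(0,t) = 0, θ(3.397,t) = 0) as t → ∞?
θ → 0. Heat escapes through the Dirichlet boundary.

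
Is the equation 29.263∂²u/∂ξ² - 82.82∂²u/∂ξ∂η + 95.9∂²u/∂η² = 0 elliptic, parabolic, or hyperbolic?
Computing B² - 4AC with A = 29.263, B = -82.82, C = 95.9: discriminant = -4366.1344 (negative). Answer: elliptic.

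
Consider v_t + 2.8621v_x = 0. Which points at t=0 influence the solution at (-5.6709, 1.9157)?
A single point: x = -11.15382497. The characteristic through (-5.6709, 1.9157) is x - 2.8621t = const, so x = -5.6709 - 2.8621·1.9157 = -11.15382497.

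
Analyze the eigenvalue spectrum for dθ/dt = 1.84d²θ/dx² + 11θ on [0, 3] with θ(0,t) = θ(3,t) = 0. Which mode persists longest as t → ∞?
Eigenvalues: λₙ = 1.84n²π²/3² - 11.
First three modes:
  n=1: λ₁ = 1.84π²/3² - 11 ≈ -8.982
  n=2: λ₂ = 7.36π²/3² - 11 ≈ -2.929
  n=3: λ₃ = 16.56π²/3² - 11 ≈ 7.16
Since 1.84π²/3² ≈ 2.018 < 11, λ₁ < 0.
The n=1 mode grows fastest (−λₙ is largest for n=1) → dominates.
Asymptotic: θ ~ c₁ sin(πx/3) e^{8.982t} (exponential growth at rate −λ₁ ≈ 8.982).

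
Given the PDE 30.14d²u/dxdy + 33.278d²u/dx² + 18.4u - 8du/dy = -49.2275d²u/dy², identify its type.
Rewriting in standard form: 33.278d²u/dx² + 30.14d²u/dxdy + 49.2275d²u/dy² - 8du/dy + 18.4u = 0. The second-order coefficients are A = 33.278, B = 30.14, C = 49.2275. Since B² - 4AC = -5644.35138 < 0, this is an elliptic PDE.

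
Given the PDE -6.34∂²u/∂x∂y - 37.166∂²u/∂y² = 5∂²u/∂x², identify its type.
Rewriting in standard form: -5∂²u/∂x² - 6.34∂²u/∂x∂y - 37.166∂²u/∂y² = 0. The second-order coefficients are A = -5, B = -6.34, C = -37.166. Since B² - 4AC = -703.1244 < 0, this is an elliptic PDE.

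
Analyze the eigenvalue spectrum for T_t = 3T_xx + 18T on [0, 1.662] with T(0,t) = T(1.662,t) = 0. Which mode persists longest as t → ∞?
Eigenvalues: λₙ = 3n²π²/1.662² - 18.
First three modes:
  n=1: λ₁ = 3π²/1.662² - 18 ≈ -7.281
  n=2: λ₂ = 12π²/1.662² - 18 ≈ 24.876
  n=3: λ₃ = 27π²/1.662² - 18 ≈ 78.472
Since 3π²/1.662² ≈ 10.719 < 18, λ₁ < 0.
The n=1 mode grows fastest (−λₙ is largest for n=1) → dominates.
Asymptotic: T ~ c₁ sin(πx/1.662) e^{7.281t} (exponential growth at rate −λ₁ ≈ 7.281).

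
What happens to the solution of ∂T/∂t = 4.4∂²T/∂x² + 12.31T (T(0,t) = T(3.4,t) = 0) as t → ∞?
T grows unboundedly. Reaction dominates diffusion (r=12.31 > κπ²/L²≈3.76); solution grows exponentially.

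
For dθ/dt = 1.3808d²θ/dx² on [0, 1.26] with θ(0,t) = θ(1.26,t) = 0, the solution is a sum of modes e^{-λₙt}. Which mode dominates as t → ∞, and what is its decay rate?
Eigenvalues: λₙ = 1.3808n²π²/1.26².
First three modes:
  n=1: λ₁ = 1.3808π²/1.26² ≈ 8.584
  n=2: λ₂ = 5.5232π²/1.26² ≈ 34.336 (4× faster decay)
  n=3: λ₃ = 12.4272π²/1.26² ≈ 77.256 (9× faster decay)
As t → ∞, higher modes decay exponentially faster. The n=1 mode dominates: θ ~ c₁ sin(πx/1.26) e^{-λ₁t}.
Decay rate: λ₁ = 1.3808π²/1.26² ≈ 8.584.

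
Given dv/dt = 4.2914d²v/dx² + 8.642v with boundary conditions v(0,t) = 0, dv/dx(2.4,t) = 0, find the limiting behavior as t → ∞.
v grows unboundedly. Reaction dominates diffusion (r=8.642 > κπ²/(4L²)≈1.84); solution grows exponentially.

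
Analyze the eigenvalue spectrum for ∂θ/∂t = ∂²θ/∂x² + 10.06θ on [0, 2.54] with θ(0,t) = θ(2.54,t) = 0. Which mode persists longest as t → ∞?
Eigenvalues: λₙ = n²π²/2.54² - 10.06.
First three modes:
  n=1: λ₁ = π²/2.54² - 10.06 ≈ -8.53
  n=2: λ₂ = 4π²/2.54² - 10.06 ≈ -3.941
  n=3: λ₃ = 9π²/2.54² - 10.06 ≈ 3.708
Since π²/2.54² ≈ 1.53 < 10.06, λ₁ < 0.
The n=1 mode grows fastest (−λₙ is largest for n=1) → dominates.
Asymptotic: θ ~ c₁ sin(πx/2.54) e^{8.53t} (exponential growth at rate −λ₁ ≈ 8.53).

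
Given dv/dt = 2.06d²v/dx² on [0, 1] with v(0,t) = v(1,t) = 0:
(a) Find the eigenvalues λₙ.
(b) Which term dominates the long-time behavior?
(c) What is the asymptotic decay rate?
Eigenvalues: λₙ = 2.06n²π².
First three modes:
  n=1: λ₁ = 2.06π² ≈ 20.331
  n=2: λ₂ = 8.24π² ≈ 81.326 (4× faster decay)
  n=3: λ₃ = 18.54π² ≈ 182.982 (9× faster decay)
As t → ∞, higher modes decay exponentially faster. The n=1 mode dominates: v ~ c₁ sin(πx) e^{-λ₁t}.
Decay rate: λ₁ = 2.06π² ≈ 20.331.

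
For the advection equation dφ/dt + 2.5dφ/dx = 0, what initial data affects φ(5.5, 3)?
A single point: x = -2. The characteristic through (5.5, 3) is x - 2.5t = const, so x = 5.5 - 2.5·3 = -2.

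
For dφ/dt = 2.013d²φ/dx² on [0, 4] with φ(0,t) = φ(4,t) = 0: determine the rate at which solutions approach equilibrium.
Eigenvalues: λₙ = 2.013n²π²/4².
First three modes:
  n=1: λ₁ = 2.013π²/4² ≈ 1.242
  n=2: λ₂ = 8.052π²/4² ≈ 4.967 (4× faster decay)
  n=3: λ₃ = 18.117π²/4² ≈ 11.175 (9× faster decay)
As t → ∞, higher modes decay exponentially faster. The n=1 mode dominates: φ ~ c₁ sin(πx/4) e^{-λ₁t}.
Decay rate: λ₁ = 2.013π²/4² ≈ 1.242.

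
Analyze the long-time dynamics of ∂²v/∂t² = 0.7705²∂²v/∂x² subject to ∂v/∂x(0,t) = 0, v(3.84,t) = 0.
Long-time behavior: v oscillates (no decay). Energy is conserved; the solution oscillates indefinitely as standing waves.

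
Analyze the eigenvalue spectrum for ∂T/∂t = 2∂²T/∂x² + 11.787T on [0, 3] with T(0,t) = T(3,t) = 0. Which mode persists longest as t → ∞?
Eigenvalues: λₙ = 2n²π²/3² - 11.787.
First three modes:
  n=1: λ₁ = 2π²/3² - 11.787 ≈ -9.594
  n=2: λ₂ = 8π²/3² - 11.787 ≈ -3.014
  n=3: λ₃ = 18π²/3² - 11.787 ≈ 7.952
Since 2π²/3² ≈ 2.193 < 11.787, λ₁ < 0.
The n=1 mode grows fastest (−λₙ is largest for n=1) → dominates.
Asymptotic: T ~ c₁ sin(πx/3) e^{9.594t} (exponential growth at rate −λ₁ ≈ 9.594).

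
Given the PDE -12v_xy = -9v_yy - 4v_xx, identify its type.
Rewriting in standard form: 4v_xx - 12v_xy + 9v_yy = 0. The second-order coefficients are A = 4, B = -12, C = 9. Since B² - 4AC = 0 = 0, this is a parabolic PDE.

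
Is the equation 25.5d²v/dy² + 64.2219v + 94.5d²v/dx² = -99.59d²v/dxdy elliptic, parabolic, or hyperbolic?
Rewriting in standard form: 94.5d²v/dx² + 99.59d²v/dxdy + 25.5d²v/dy² + 64.2219v = 0. Computing B² - 4AC with A = 94.5, B = 99.59, C = 25.5: discriminant = 279.1681 (positive). Answer: hyperbolic.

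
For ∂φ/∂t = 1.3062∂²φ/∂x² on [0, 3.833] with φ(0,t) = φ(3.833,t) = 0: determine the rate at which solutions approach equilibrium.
Eigenvalues: λₙ = 1.3062n²π²/3.833².
First three modes:
  n=1: λ₁ = 1.3062π²/3.833² ≈ 0.877
  n=2: λ₂ = 5.2248π²/3.833² ≈ 3.51 (4× faster decay)
  n=3: λ₃ = 11.7558π²/3.833² ≈ 7.897 (9× faster decay)
As t → ∞, higher modes decay exponentially faster. The n=1 mode dominates: φ ~ c₁ sin(πx/3.833) e^{-λ₁t}.
Decay rate: λ₁ = 1.3062π²/3.833² ≈ 0.877.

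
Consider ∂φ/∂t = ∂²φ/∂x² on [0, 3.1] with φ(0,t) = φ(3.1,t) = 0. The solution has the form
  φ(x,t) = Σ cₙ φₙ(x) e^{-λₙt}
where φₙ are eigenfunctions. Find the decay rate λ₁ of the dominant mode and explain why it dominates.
Eigenvalues: λₙ = n²π²/3.1².
First three modes:
  n=1: λ₁ = π²/3.1² ≈ 1.027
  n=2: λ₂ = 4π²/3.1² ≈ 4.108 (4× faster decay)
  n=3: λ₃ = 9π²/3.1² ≈ 9.243 (9× faster decay)
As t → ∞, higher modes decay exponentially faster. The n=1 mode dominates: φ ~ c₁ sin(πx/3.1) e^{-λ₁t}.
Decay rate: λ₁ = π²/3.1² ≈ 1.027.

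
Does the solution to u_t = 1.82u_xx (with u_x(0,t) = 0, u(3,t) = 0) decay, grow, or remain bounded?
u → 0. Heat escapes through the Dirichlet boundary.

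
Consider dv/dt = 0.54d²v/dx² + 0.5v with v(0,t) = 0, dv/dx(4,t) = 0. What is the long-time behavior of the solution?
As t → ∞, v grows unboundedly. Reaction dominates diffusion (r=0.5 > κπ²/(4L²)≈0.08); solution grows exponentially.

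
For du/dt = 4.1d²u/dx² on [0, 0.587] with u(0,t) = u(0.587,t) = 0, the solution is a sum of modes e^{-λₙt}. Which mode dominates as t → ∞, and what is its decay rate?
Eigenvalues: λₙ = 4.1n²π²/0.587².
First three modes:
  n=1: λ₁ = 4.1π²/0.587² ≈ 117.438
  n=2: λ₂ = 16.4π²/0.587² ≈ 469.751 (4× faster decay)
  n=3: λ₃ = 36.9π²/0.587² ≈ 1056.939 (9× faster decay)
As t → ∞, higher modes decay exponentially faster. The n=1 mode dominates: u ~ c₁ sin(πx/0.587) e^{-λ₁t}.
Decay rate: λ₁ = 4.1π²/0.587² ≈ 117.438.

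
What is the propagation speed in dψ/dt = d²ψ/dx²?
Infinite. The heat equation is parabolic, not hyperbolic, so disturbances propagate instantly.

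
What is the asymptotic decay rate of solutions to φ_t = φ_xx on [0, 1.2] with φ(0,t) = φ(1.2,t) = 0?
Eigenvalues: λₙ = n²π²/1.2².
First three modes:
  n=1: λ₁ = π²/1.2² ≈ 6.854
  n=2: λ₂ = 4π²/1.2² ≈ 27.416 (4× faster decay)
  n=3: λ₃ = 9π²/1.2² ≈ 61.685 (9× faster decay)
As t → ∞, higher modes decay exponentially faster. The n=1 mode dominates: φ ~ c₁ sin(πx/1.2) e^{-λ₁t}.
Decay rate: λ₁ = π²/1.2² ≈ 6.854.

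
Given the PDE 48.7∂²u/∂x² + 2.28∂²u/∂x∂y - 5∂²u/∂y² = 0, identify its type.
The second-order coefficients are A = 48.7, B = 2.28, C = -5. Since B² - 4AC = 979.1984 > 0, this is a hyperbolic PDE.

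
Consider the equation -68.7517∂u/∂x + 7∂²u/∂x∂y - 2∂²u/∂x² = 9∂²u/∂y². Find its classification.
Rewriting in standard form: -2∂²u/∂x² + 7∂²u/∂x∂y - 9∂²u/∂y² - 68.7517∂u/∂x = 0. Elliptic. (A = -2, B = 7, C = -9 gives B² - 4AC = -23.)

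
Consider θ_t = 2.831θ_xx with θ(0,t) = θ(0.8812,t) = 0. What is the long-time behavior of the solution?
As t → ∞, θ → 0. Heat diffuses out through both boundaries.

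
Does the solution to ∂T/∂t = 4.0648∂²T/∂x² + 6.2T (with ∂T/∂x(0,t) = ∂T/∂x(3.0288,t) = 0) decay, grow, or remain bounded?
T grows unboundedly. With Neumann BCs the constant mode has diffusion eigenvalue 0, so any r > 0 makes it grow like e^(6.2t); solution grows exponentially.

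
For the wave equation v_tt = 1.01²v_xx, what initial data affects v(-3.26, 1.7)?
Domain of dependence: [-4.977, -1.543]. Signals travel at speed 1.01, so data within |x - -3.26| ≤ 1.01·1.7 = 1.717 can reach the point.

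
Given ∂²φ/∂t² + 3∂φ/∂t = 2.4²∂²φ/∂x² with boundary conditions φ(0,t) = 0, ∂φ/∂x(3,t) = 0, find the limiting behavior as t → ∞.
φ → 0. Damping (γ=3) dissipates energy; oscillations decay exponentially.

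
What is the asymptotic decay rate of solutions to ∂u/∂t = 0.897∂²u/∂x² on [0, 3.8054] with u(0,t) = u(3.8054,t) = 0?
Eigenvalues: λₙ = 0.897n²π²/3.8054².
First three modes:
  n=1: λ₁ = 0.897π²/3.8054² ≈ 0.611
  n=2: λ₂ = 3.588π²/3.8054² ≈ 2.445 (4× faster decay)
  n=3: λ₃ = 8.073π²/3.8054² ≈ 5.502 (9× faster decay)
As t → ∞, higher modes decay exponentially faster. The n=1 mode dominates: u ~ c₁ sin(πx/3.8054) e^{-λ₁t}.
Decay rate: λ₁ = 0.897π²/3.8054² ≈ 0.611.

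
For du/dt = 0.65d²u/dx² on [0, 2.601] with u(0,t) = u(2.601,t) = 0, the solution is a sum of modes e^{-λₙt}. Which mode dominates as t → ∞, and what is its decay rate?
Eigenvalues: λₙ = 0.65n²π²/2.601².
First three modes:
  n=1: λ₁ = 0.65π²/2.601² ≈ 0.948
  n=2: λ₂ = 2.6π²/2.601² ≈ 3.793 (4× faster decay)
  n=3: λ₃ = 5.85π²/2.601² ≈ 8.534 (9× faster decay)
As t → ∞, higher modes decay exponentially faster. The n=1 mode dominates: u ~ c₁ sin(πx/2.601) e^{-λ₁t}.
Decay rate: λ₁ = 0.65π²/2.601² ≈ 0.948.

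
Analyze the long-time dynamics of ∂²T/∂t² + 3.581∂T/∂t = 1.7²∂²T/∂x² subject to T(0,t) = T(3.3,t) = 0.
Long-time behavior: T → 0. Damping (γ=3.581) dissipates energy; oscillations decay exponentially.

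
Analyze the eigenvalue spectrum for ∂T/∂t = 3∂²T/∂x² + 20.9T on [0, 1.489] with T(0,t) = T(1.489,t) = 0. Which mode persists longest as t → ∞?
Eigenvalues: λₙ = 3n²π²/1.489² - 20.9.
First three modes:
  n=1: λ₁ = 3π²/1.489² - 20.9 ≈ -7.545
  n=2: λ₂ = 12π²/1.489² - 20.9 ≈ 32.518
  n=3: λ₃ = 27π²/1.489² - 20.9 ≈ 99.292
Since 3π²/1.489² ≈ 13.355 < 20.9, λ₁ < 0.
The n=1 mode grows fastest (−λₙ is largest for n=1) → dominates.
Asymptotic: T ~ c₁ sin(πx/1.489) e^{7.545t} (exponential growth at rate −λ₁ ≈ 7.545).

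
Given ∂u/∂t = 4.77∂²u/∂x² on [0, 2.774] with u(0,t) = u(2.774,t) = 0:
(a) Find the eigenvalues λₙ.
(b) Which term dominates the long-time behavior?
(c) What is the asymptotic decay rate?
Eigenvalues: λₙ = 4.77n²π²/2.774².
First three modes:
  n=1: λ₁ = 4.77π²/2.774² ≈ 6.118
  n=2: λ₂ = 19.08π²/2.774² ≈ 24.472 (4× faster decay)
  n=3: λ₃ = 42.93π²/2.774² ≈ 55.061 (9× faster decay)
As t → ∞, higher modes decay exponentially faster. The n=1 mode dominates: u ~ c₁ sin(πx/2.774) e^{-λ₁t}.
Decay rate: λ₁ = 4.77π²/2.774² ≈ 6.118.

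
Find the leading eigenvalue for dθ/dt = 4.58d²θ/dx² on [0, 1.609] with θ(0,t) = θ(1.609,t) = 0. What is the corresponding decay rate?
Eigenvalues: λₙ = 4.58n²π²/1.609².
First three modes:
  n=1: λ₁ = 4.58π²/1.609² ≈ 17.46
  n=2: λ₂ = 18.32π²/1.609² ≈ 69.841 (4× faster decay)
  n=3: λ₃ = 41.22π²/1.609² ≈ 157.143 (9× faster decay)
As t → ∞, higher modes decay exponentially faster. The n=1 mode dominates: θ ~ c₁ sin(πx/1.609) e^{-λ₁t}.
Decay rate: λ₁ = 4.58π²/1.609² ≈ 17.46.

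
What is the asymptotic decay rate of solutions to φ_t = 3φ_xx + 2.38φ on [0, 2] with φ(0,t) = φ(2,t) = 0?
Eigenvalues: λₙ = 3n²π²/2² - 2.38.
First three modes:
  n=1: λ₁ = 3π²/2² - 2.38 ≈ 5.022
  n=2: λ₂ = 12π²/2² - 2.38 ≈ 27.229
  n=3: λ₃ = 27π²/2² - 2.38 ≈ 64.24
Since 3π²/2² ≈ 7.402 > 2.38, all λₙ > 0.
The n=1 mode decays slowest → dominates as t → ∞.
Asymptotic: φ ~ c₁ sin(πx/2) e^{-λ₁t} with decay rate λ₁ ≈ 5.022.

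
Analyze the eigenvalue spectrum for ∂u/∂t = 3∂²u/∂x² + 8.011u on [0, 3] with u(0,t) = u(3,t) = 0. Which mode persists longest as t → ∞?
Eigenvalues: λₙ = 3n²π²/3² - 8.011.
First three modes:
  n=1: λ₁ = 3π²/3² - 8.011 ≈ -4.721
  n=2: λ₂ = 12π²/3² - 8.011 ≈ 5.148
  n=3: λ₃ = 27π²/3² - 8.011 ≈ 21.598
Since 3π²/3² ≈ 3.29 < 8.011, λ₁ < 0.
The n=1 mode grows fastest (−λₙ is largest for n=1) → dominates.
Asymptotic: u ~ c₁ sin(πx/3) e^{4.721t} (exponential growth at rate −λ₁ ≈ 4.721).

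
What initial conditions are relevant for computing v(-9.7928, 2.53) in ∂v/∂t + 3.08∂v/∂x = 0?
A single point: x = -17.5852. The characteristic through (-9.7928, 2.53) is x - 3.08t = const, so x = -9.7928 - 3.08·2.53 = -17.5852.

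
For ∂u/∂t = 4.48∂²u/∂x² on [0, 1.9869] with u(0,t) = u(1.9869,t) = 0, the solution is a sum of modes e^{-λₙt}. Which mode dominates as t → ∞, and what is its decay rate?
Eigenvalues: λₙ = 4.48n²π²/1.9869².
First three modes:
  n=1: λ₁ = 4.48π²/1.9869² ≈ 11.2
  n=2: λ₂ = 17.92π²/1.9869² ≈ 44.801 (4× faster decay)
  n=3: λ₃ = 40.32π²/1.9869² ≈ 100.802 (9× faster decay)
As t → ∞, higher modes decay exponentially faster. The n=1 mode dominates: u ~ c₁ sin(πx/1.9869) e^{-λ₁t}.
Decay rate: λ₁ = 4.48π²/1.9869² ≈ 11.2.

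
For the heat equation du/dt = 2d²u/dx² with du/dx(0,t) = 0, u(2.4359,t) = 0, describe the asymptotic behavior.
u → 0. Heat escapes through the Dirichlet boundary.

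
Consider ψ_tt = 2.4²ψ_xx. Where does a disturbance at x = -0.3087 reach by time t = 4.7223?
Domain of influence: [-11.64222, 11.02482]. Data at x = -0.3087 spreads outward at speed 2.4.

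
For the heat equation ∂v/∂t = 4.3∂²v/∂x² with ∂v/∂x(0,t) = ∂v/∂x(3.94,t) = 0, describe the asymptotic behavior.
v → constant (steady state). Heat is conserved (no flux at boundaries); solution approaches the spatial average.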